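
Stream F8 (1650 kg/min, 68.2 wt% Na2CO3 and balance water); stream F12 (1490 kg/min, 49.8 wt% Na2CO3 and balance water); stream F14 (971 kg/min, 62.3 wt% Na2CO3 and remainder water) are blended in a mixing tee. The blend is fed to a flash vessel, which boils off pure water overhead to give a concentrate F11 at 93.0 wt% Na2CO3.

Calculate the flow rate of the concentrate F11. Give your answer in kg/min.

2658 kg/min

Na2CO3 entering = 1650×0.682 + 1490×0.498 + 971×0.623 = 2472.3 kg/min.
All Na2CO3 reports to F11, so F11 = 2472.3/0.930 = 2658.3 kg/min.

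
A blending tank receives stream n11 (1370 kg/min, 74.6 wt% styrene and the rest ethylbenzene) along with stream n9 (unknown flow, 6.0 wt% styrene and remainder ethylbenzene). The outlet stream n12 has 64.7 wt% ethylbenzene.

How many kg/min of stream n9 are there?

1838 kg/min

Let n9 be the unknown flow. Total out = 1370 + n9.
ethylbenzene balance: 347.98 + 0.940·n9 = 0.647·(1370 + n9)
(0.940 − 0.647)·n9 = 0.647×1370 − 347.98 = 538.41
n9 = 538.41 / 0.293 = 1837.6 kg/min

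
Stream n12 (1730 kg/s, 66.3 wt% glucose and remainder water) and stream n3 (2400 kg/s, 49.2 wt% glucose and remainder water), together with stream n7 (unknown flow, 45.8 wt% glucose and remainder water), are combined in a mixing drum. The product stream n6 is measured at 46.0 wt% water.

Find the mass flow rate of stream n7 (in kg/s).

1190 kg/s

Let n7 be the unknown flow. Total out = 4130 + n7.
water balance: 1802.2 + 0.542·n7 = 0.460·(4130 + n7)
(0.542 − 0.460)·n7 = 0.460×4130 − 1802.2 = 97.59
n7 = 97.59 / 0.082 = 1190.1 kg/s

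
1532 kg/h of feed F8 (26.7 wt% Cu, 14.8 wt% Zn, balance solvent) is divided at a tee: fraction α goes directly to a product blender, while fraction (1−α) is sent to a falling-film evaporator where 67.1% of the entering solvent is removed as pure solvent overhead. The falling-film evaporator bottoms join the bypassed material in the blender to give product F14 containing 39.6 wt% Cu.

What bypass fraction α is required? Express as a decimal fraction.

0.170

All 1532×0.267 = 409.04 kg/h of Cu reaches F14, so F14 = 409.04/0.396 = 1032.9 kg/h and vapour = 499.06 kg/h.
The evaporator receives (1−α)·1532 of feed at 0.585 solvent and removes 0.671 of that solvent:
0.671×0.585×(1−α)×1532 = 499.06
(1−α) = 499.06/601.36 = 0.8299;  α = 0.1701.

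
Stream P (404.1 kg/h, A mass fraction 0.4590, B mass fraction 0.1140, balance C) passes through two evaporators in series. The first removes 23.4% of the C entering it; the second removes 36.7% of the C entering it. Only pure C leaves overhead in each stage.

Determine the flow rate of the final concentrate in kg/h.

C in feed = 404.1×0.427 = 172.55 kg/h.
After stage 1: C left = (1−0.234)×172.55 = 132.17; stream total = 363.72 kg/h.
After stage 2: C left = (1−0.367)×132.17 = 83.666; final concentrate = 315.22 kg/h.

315.2 kg/h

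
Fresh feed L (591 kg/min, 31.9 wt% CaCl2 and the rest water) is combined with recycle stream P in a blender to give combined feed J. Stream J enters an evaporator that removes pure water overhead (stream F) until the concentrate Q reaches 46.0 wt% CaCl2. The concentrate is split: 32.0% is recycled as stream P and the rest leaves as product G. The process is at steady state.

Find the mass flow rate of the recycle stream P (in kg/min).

192.9 kg/min

Overall CaCl2 balance (none leaves overhead): CaCl2 in fresh feed = CaCl2 in product, i.e. 591×0.319 = (1−0.320)·Q·0.460.
Q = 188.53/(0.460×0.680) = 602.71 kg/min.
Recycle P = 0.320×602.71 = 192.87 kg/min.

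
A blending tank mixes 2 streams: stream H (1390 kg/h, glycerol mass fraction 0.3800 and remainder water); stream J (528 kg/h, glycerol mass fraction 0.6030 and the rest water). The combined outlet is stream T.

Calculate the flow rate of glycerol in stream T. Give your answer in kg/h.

846.6 kg/h

glycerol out = glycerol in = 1390×0.380 + 528×0.603 = 846.58 kg/h.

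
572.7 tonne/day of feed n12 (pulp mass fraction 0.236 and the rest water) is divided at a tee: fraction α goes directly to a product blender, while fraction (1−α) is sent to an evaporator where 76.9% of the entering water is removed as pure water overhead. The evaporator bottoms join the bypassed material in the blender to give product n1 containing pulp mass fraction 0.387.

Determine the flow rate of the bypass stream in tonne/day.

192.4 tonne/day

All 572.7×0.236 = 135.16 tonne/day of pulp reaches n1, so n1 = 135.16/0.387 = 349.24 tonne/day and vapour = 223.46 tonne/day.
The evaporator receives (1−α)·572.7 of feed at 0.764 water and removes 0.769 of that water:
0.769×0.764×(1−α)×572.7 = 223.46
(1−α) = 223.46/336.47 = 0.6641;  α = 0.3359.
Bypass flow = 0.3359×572.7 = 192.36 tonne/day.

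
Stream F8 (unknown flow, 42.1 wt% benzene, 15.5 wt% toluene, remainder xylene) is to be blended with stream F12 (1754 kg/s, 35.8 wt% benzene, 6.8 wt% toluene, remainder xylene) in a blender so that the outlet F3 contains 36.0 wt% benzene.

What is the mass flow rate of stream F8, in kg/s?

Let F8 be the unknown flow. Total out = 1754 + F8.
benzene balance: 627.93 + 0.421·F8 = 0.360·(1754 + F8)
(0.421 − 0.360)·F8 = 0.360×1754 − 627.93 = 3.508
F8 = 3.508 / 0.061 = 57.508 kg/s

57.51 kg/s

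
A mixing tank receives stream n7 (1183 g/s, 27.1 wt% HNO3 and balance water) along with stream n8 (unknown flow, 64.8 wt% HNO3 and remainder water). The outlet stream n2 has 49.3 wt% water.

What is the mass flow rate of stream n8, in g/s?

Let n8 be the unknown flow. Total out = 1183 + n8.
water balance: 862.41 + 0.352·n8 = 0.493·(1183 + n8)
(0.352 − 0.493)·n8 = 0.493×1183 − 862.41 = -279.19
n8 = -279.19 / -0.141 = 1980.1 g/s

1980 g/s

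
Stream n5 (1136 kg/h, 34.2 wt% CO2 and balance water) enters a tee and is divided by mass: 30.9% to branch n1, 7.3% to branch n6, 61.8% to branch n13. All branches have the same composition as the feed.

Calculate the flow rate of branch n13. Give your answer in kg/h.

702 kg/h

Branch n13 flow = 0.618×1136 = 702.05 kg/h.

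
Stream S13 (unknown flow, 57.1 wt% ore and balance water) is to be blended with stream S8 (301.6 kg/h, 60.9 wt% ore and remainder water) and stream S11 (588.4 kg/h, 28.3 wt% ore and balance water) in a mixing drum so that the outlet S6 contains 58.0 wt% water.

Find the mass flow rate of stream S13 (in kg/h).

156.3 kg/h

Let S13 be the unknown flow. Total out = 890 + S13.
water balance: 539.81 + 0.429·S13 = 0.580·(890 + S13)
(0.429 − 0.580)·S13 = 0.580×890 − 539.81 = -23.608
S13 = -23.608 / -0.151 = 156.35 kg/h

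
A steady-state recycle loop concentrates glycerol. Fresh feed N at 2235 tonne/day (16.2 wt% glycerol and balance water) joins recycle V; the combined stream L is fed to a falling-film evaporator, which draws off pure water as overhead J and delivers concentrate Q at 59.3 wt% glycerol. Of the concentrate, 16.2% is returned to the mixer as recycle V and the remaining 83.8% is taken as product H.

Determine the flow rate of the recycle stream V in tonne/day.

118 tonne/day

Overall glycerol balance (none leaves overhead): glycerol in fresh feed = glycerol in product, i.e. 2235×0.162 = (1−0.162)·Q·0.593.
Q = 362.07/(0.593×0.838) = 728.61 tonne/day.
Recycle V = 0.162×728.61 = 118.03 tonne/day.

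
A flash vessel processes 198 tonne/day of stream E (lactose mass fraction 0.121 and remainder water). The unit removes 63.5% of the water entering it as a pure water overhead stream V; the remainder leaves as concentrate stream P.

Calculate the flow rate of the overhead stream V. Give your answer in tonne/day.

water entering = 198×0.879 = 174.04 tonne/day; overhead removed = 0.635×174.04 = 110.52 tonne/day.

110.5 tonne/day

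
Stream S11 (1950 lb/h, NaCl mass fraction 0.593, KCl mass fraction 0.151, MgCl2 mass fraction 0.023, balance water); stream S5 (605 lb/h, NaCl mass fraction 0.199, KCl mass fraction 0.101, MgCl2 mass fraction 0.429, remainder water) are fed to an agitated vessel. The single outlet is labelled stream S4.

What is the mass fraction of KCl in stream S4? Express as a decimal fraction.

0.139

Total flow out = 1950 + 605 = 2555 lb/h.
KCl in = 1950×0.151 + 605×0.101 = 355.56 lb/h.
KCl mass fraction in S4 = 355.56/2555 = 0.139.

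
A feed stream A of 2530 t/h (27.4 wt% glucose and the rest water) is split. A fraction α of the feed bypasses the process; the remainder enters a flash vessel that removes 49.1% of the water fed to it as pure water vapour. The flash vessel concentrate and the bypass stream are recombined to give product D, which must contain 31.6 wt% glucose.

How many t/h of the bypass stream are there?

All 2530×0.274 = 693.22 t/h of glucose reaches D, so D = 693.22/0.316 = 2193.7 t/h and vapour = 336.27 t/h.
The evaporator receives (1−α)·2530 of feed at 0.726 water and removes 0.491 of that water:
0.491×0.726×(1−α)×2530 = 336.27
(1−α) = 336.27/901.86 = 0.3729;  α = 0.6271.
Bypass flow = 0.6271×2530 = 1586.7 t/h.

1587 t/h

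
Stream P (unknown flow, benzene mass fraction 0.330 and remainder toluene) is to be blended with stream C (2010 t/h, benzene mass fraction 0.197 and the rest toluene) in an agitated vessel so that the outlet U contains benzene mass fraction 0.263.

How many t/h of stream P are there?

1980 t/h

Let P be the unknown flow. Total out = 2010 + P.
benzene balance: 395.97 + 0.330·P = 0.263·(2010 + P)
(0.330 − 0.263)·P = 0.263×2010 − 395.97 = 132.66
P = 132.66 / 0.067 = 1980 t/h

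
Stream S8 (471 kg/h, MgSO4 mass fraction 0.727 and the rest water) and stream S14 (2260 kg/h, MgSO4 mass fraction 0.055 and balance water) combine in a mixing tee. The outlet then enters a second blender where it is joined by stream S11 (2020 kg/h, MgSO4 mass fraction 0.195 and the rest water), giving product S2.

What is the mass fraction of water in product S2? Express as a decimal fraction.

Overall, product flow = 4751 kg/h.
water in = 471×0.273 + 2260×0.945 + 2020×0.805 = 3890.4 kg/h.
water fraction in S2 = 0.819.

0.819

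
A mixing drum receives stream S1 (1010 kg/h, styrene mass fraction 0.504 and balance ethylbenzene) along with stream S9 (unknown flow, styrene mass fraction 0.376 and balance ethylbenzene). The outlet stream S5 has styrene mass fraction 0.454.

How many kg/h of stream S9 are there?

647.4 kg/h

Let S9 be the unknown flow. Total out = 1010 + S9.
styrene balance: 509.04 + 0.376·S9 = 0.454·(1010 + S9)
(0.376 − 0.454)·S9 = 0.454×1010 − 509.04 = -50.5
S9 = -50.5 / -0.078 = 647.44 kg/h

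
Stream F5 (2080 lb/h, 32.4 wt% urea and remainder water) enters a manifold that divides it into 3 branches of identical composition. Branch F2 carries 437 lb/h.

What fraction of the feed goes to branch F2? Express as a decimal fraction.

0.210

Fraction to F2 = 437/2080 = 0.2101.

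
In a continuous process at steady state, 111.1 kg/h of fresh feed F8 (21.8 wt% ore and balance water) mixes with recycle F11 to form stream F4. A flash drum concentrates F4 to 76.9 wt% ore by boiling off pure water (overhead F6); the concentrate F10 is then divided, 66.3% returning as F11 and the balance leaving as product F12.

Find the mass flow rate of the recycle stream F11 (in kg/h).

Overall ore balance (none leaves overhead): ore in fresh feed = ore in product, i.e. 111.1×0.218 = (1−0.663)·F10·0.769.
F10 = 24.22/(0.769×0.337) = 93.458 kg/h.
Recycle F11 = 0.663×93.458 = 61.962 kg/h.

61.96 kg/h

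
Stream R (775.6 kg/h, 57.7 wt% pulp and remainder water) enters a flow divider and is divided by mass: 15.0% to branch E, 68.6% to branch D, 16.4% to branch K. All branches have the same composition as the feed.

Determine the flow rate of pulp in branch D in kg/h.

307 kg/h

Branch D total = 0.686×775.6 = 532.06 kg/h.
pulp in D = 0.577×532.06 = 307 kg/h.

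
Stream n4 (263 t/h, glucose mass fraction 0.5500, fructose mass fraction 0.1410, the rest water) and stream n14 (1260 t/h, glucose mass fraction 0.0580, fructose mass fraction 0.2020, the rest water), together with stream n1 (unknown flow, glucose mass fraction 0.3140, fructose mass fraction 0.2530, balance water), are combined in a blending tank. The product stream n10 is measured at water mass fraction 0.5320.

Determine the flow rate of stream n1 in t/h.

2055 t/h

Let n1 be the unknown flow. Total out = 1523 + n1.
water balance: 1013.7 + 0.433·n1 = 0.532·(1523 + n1)
(0.433 − 0.532)·n1 = 0.532×1523 − 1013.7 = -203.43
n1 = -203.43 / -0.099 = 2054.9 t/h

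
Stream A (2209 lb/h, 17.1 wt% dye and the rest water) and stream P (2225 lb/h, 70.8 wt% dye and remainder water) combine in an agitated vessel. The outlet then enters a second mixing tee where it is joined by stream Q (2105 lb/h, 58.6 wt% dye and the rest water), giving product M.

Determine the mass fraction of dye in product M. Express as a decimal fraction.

0.487

Overall, product flow = 6539 lb/h.
dye in = 2209×0.171 + 2225×0.708 + 2105×0.586 = 3186.6 lb/h.
dye fraction in M = 0.487.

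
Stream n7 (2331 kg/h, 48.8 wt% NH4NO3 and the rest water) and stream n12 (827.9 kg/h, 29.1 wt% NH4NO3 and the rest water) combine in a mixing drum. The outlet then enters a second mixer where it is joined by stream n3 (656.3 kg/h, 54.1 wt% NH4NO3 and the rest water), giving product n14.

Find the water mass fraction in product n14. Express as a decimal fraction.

Overall, product flow = 3815.2 kg/h.
water in = 2331×0.512 + 827.9×0.709 + 656.3×0.459 = 2081.7 kg/h.
water fraction in n14 = 0.546.

0.546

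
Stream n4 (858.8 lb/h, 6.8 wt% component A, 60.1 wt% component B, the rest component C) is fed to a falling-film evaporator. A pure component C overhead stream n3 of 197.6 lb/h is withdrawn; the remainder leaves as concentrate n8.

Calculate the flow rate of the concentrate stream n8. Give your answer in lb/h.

Concentrate = 858.8 − 197.6 = 661.2 lb/h.

661.2 lb/h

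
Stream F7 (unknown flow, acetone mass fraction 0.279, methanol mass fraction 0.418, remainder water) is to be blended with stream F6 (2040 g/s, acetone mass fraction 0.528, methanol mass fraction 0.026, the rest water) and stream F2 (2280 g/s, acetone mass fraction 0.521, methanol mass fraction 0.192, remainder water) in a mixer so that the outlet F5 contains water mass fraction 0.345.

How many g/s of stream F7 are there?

Let F7 be the unknown flow. Total out = 4320 + F7.
water balance: 1564.2 + 0.303·F7 = 0.345·(4320 + F7)
(0.303 − 0.345)·F7 = 0.345×4320 − 1564.2 = -73.8
F7 = -73.8 / -0.042 = 1757.1 g/s

1757 g/s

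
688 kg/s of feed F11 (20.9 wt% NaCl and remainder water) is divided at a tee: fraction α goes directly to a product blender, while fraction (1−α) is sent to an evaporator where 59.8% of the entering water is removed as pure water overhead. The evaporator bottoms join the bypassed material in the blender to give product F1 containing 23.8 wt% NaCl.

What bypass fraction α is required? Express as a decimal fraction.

All 688×0.209 = 143.79 kg/s of NaCl reaches F1, so F1 = 143.79/0.238 = 604.17 kg/s and vapour = 83.832 kg/s.
The evaporator receives (1−α)·688 of feed at 0.791 water and removes 0.598 of that water:
0.598×0.791×(1−α)×688 = 83.832
(1−α) = 83.832/325.44 = 0.2576;  α = 0.7424.

0.742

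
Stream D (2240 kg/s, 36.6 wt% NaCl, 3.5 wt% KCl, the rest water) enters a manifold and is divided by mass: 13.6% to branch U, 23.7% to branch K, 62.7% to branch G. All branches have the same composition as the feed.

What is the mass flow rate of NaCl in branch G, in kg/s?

Branch G total = 0.627×2240 = 1404.5 kg/s.
NaCl in G = 0.366×1404.5 = 514.04 kg/s.

514 kg/s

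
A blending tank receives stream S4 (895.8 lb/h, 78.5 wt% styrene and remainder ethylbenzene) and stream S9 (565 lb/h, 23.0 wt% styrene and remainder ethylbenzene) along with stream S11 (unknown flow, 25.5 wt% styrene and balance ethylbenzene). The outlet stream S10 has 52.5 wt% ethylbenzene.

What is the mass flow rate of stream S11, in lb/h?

Let S11 be the unknown flow. Total out = 1460.8 + S11.
ethylbenzene balance: 627.65 + 0.745·S11 = 0.525·(1460.8 + S11)
(0.745 − 0.525)·S11 = 0.525×1460.8 − 627.65 = 139.27
S11 = 139.27 / 0.220 = 633.06 lb/h

633.1 lb/h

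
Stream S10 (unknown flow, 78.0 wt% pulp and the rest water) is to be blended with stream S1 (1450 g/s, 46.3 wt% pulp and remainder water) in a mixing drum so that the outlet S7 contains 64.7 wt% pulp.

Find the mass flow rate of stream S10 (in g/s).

2006 g/s

Let S10 be the unknown flow. Total out = 1450 + S10.
pulp balance: 671.35 + 0.780·S10 = 0.647·(1450 + S10)
(0.780 − 0.647)·S10 = 0.647×1450 − 671.35 = 266.8
S10 = 266.8 / 0.133 = 2006 g/s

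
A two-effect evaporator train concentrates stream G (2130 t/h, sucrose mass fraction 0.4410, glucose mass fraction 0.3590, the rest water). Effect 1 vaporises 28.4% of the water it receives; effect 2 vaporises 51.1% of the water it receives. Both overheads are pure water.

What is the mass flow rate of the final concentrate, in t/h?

water in feed = 2130×0.200 = 426 t/h.
After stage 1: water left = (1−0.284)×426 = 305.02; stream total = 2009 t/h.
After stage 2: water left = (1−0.511)×305.02 = 149.15; final concentrate = 1853.2 t/h.

1853 t/h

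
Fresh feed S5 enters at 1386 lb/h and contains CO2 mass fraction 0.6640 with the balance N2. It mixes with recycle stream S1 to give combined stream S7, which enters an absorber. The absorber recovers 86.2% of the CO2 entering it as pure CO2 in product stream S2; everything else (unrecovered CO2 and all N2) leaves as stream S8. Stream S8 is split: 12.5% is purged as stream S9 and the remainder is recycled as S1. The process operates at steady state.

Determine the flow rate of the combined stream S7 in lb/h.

N2 enters only via S5 and leaves only via the purge: 1386×0.336 = 0.125×(N2 in S8), and the absorber passes all N2, so N2 in S7 = N2 in S8 = 3725.6 lb/h.
CO2 in S7: m_A = 1386×0.664 + (1−0.125)·(1−0.862)·m_A, so m_A = 920.3/0.8792 = 1046.7 lb/h.
S7 = 1046.7 + 3725.6 = 4772.3 lb/h.

4772 lb/h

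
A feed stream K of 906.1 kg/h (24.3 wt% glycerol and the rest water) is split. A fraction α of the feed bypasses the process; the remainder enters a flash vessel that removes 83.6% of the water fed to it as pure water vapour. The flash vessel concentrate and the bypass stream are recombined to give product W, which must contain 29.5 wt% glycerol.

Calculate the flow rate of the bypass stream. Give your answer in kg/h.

All 906.1×0.243 = 220.18 kg/h of glycerol reaches W, so W = 220.18/0.295 = 746.38 kg/h and vapour = 159.72 kg/h.
The evaporator receives (1−α)·906.1 of feed at 0.757 water and removes 0.836 of that water:
0.836×0.757×(1−α)×906.1 = 159.72
(1−α) = 159.72/573.43 = 0.2785;  α = 0.7215.
Bypass flow = 0.7215×906.1 = 653.72 kg/h.

653.7 kg/h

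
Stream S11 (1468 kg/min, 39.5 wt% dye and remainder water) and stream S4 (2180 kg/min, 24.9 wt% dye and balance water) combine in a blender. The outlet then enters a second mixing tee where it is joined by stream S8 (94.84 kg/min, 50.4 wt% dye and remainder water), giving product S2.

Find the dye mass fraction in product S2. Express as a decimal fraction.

Overall, product flow = 3742.8 kg/min.
dye in = 1468×0.395 + 2180×0.249 + 94.84×0.504 = 1170.5 kg/min.
dye fraction in S2 = 0.3127.

0.3127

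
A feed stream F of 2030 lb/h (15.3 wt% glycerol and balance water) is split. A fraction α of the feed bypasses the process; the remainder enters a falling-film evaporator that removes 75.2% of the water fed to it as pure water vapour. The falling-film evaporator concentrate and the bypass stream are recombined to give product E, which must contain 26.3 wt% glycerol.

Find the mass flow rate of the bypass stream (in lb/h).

697 lb/h

All 2030×0.153 = 310.59 lb/h of glycerol reaches E, so E = 310.59/0.263 = 1181 lb/h and vapour = 849.05 lb/h.
The evaporator receives (1−α)·2030 of feed at 0.847 water and removes 0.752 of that water:
0.752×0.847×(1−α)×2030 = 849.05
(1−α) = 849.05/1293 = 0.6567;  α = 0.3433.
Bypass flow = 0.3433×2030 = 697 lb/h.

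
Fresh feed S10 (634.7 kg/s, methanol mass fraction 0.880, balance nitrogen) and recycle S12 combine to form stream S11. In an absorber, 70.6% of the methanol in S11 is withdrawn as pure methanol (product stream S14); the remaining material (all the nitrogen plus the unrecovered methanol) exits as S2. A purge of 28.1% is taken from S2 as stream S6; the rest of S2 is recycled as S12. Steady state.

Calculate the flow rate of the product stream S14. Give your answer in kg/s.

500 kg/s

methanol in S11: m_A = 634.7×0.880 + (1−0.281)·(1−0.706)·m_A, so m_A = 558.54/0.7886 = 708.25 kg/s.
Product S14 = 0.706×708.25 = 500.02 kg/s.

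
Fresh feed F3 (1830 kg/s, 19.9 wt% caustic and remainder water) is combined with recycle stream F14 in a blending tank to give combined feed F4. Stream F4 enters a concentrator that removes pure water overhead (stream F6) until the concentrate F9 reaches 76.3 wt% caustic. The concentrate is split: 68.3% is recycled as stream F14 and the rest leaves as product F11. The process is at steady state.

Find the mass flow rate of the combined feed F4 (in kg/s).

2858 kg/s

Overall caustic balance (none leaves overhead): caustic in fresh feed = caustic in product, i.e. 1830×0.199 = (1−0.683)·F9·0.763.
F9 = 364.17/(0.763×0.317) = 1505.6 kg/s.
Recycle F14 = 0.683×1505.6 = 1028.4 kg/s.
Combined feed F4 = 1830 + 1028.4 = 2858.4 kg/s.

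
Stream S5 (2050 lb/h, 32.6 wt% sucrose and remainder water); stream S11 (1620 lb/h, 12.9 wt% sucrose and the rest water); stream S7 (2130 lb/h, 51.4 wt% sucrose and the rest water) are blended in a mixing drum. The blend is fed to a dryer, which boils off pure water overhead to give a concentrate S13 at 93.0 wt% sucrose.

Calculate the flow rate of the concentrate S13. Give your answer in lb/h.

sucrose entering = 2050×0.326 + 1620×0.129 + 2130×0.514 = 1972.1 lb/h.
All sucrose reports to S13, so S13 = 1972.1/0.930 = 2120.5 lb/h.

2121 lb/h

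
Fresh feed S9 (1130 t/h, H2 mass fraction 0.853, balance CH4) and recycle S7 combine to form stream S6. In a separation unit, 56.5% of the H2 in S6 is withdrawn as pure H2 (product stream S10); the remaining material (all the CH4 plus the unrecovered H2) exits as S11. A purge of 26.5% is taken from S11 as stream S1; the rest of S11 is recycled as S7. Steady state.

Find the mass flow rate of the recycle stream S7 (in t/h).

CH4 enters only via S9 and leaves only via the purge: 1130×0.147 = 0.265×(CH4 in S11), and the separation unit passes all CH4, so CH4 in S6 = CH4 in S11 = 626.83 t/h.
H2 in S6: m_A = 1130×0.853 + (1−0.265)·(1−0.565)·m_A, so m_A = 963.89/0.6803 = 1416.9 t/h.
S11 = (1−0.565)×1416.9 + 626.83 = 1243.2 t/h.
Recycle S7 = (1−0.265)×1243.2 = 913.74 t/h.

913.7 t/h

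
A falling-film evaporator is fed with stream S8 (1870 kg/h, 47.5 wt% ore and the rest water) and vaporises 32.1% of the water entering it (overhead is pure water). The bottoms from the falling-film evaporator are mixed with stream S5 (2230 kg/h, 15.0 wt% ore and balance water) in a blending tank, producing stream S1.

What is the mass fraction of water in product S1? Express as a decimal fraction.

0.677

Vapour removed = 0.321×0.525×1870 = 315.14 kg/h; concentrate = 1554.9 kg/h.
water reaching the mixer = 666.61 (from concentrate) + 2230×0.850 = 2562.1 kg/h.
Product flow = 1554.9 + 2230 = 3784.9 kg/h; water fraction = 0.677.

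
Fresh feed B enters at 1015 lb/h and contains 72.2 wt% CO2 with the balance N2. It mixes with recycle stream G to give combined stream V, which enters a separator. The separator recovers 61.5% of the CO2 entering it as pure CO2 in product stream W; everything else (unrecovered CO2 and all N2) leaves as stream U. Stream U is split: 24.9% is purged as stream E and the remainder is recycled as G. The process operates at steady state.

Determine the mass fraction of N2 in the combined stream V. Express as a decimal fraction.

0.524

N2 enters only via B and leaves only via the purge: 1015×0.278 = 0.249×(N2 in U), and the separator passes all N2, so N2 in V = N2 in U = 1133.2 lb/h.
CO2 in V: m_A = 1015×0.722 + (1−0.249)·(1−0.615)·m_A, so m_A = 732.83/0.7109 = 1030.9 lb/h.
V = 1030.9 + 1133.2 = 2164.1 lb/h.
N2 fraction in V = 1133.2/2164.1 = 0.524.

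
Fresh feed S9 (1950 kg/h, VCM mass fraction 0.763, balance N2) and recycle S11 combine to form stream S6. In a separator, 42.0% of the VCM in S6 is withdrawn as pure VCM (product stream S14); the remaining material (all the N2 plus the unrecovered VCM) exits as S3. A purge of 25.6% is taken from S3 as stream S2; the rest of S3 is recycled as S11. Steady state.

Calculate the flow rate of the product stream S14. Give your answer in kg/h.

VCM in S6: m_A = 1950×0.763 + (1−0.256)·(1−0.420)·m_A, so m_A = 1487.8/0.5685 = 2617.2 kg/h.
Product S14 = 0.420×2617.2 = 1099.2 kg/h.

1099 kg/h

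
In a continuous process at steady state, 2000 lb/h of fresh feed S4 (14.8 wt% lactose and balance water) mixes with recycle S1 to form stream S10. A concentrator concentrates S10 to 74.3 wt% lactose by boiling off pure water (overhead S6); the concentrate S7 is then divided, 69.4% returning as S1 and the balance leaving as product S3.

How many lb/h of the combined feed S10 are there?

Overall lactose balance (none leaves overhead): lactose in fresh feed = lactose in product, i.e. 2000×0.148 = (1−0.694)·S7·0.743.
S7 = 296/(0.743×0.306) = 1301.9 lb/h.
Recycle S1 = 0.694×1301.9 = 903.53 lb/h.
Combined feed S10 = 2000 + 903.53 = 2903.5 lb/h.

2904 lb/h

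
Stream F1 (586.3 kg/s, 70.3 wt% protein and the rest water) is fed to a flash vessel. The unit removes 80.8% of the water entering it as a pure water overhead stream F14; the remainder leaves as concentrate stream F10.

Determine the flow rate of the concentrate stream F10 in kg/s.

water entering = 586.3×0.297 = 174.13 kg/s; overhead removed = 0.808×174.13 = 140.7 kg/s.
Concentrate = 586.3 − 140.7 = 445.6 kg/s.

445.6 kg/s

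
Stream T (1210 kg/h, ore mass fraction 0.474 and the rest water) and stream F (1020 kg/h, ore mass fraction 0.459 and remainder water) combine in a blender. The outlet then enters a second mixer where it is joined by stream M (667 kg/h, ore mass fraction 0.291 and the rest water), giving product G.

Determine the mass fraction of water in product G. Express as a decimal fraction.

Overall, product flow = 2897 kg/h.
water in = 1210×0.526 + 1020×0.541 + 667×0.709 = 1661.2 kg/h.
water fraction in G = 0.573.

0.573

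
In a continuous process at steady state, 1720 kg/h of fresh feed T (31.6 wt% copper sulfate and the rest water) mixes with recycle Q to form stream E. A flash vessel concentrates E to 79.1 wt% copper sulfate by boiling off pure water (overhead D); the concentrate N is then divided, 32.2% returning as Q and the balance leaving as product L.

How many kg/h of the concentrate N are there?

Overall copper sulfate balance (none leaves overhead): copper sulfate in fresh feed = copper sulfate in product, i.e. 1720×0.316 = (1−0.322)·N·0.791.
N = 543.52/(0.791×0.678) = 1013.5 kg/h.

1013 kg/h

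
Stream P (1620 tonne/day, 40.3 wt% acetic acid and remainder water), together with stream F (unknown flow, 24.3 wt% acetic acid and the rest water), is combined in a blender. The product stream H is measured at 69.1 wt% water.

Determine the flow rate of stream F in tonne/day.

2307 tonne/day

Let F be the unknown flow. Total out = 1620 + F.
water balance: 967.14 + 0.757·F = 0.691·(1620 + F)
(0.757 − 0.691)·F = 0.691×1620 − 967.14 = 152.28
F = 152.28 / 0.066 = 2307.3 tonne/day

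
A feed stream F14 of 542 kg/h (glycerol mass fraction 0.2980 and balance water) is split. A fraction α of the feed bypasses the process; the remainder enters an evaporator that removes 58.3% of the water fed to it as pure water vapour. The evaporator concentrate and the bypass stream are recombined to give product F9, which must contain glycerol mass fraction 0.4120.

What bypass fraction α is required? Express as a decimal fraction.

0.324

All 542×0.298 = 161.52 kg/h of glycerol reaches F9, so F9 = 161.52/0.412 = 392.03 kg/h and vapour = 149.97 kg/h.
The evaporator receives (1−α)·542 of feed at 0.702 water and removes 0.583 of that water:
0.583×0.702×(1−α)×542 = 149.97
(1−α) = 149.97/221.82 = 0.6761;  α = 0.3239.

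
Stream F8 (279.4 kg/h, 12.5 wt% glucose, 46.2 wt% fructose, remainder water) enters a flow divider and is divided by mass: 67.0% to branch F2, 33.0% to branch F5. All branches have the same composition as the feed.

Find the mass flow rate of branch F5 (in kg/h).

Branch F5 flow = 0.330×279.4 = 92.202 kg/h.

92.2 kg/h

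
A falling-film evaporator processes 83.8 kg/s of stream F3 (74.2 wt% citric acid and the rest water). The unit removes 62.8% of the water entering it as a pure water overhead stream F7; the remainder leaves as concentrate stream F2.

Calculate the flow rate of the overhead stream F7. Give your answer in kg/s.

13.58 kg/s

water entering = 83.8×0.258 = 21.62 kg/s; overhead removed = 0.628×21.62 = 13.578 kg/s.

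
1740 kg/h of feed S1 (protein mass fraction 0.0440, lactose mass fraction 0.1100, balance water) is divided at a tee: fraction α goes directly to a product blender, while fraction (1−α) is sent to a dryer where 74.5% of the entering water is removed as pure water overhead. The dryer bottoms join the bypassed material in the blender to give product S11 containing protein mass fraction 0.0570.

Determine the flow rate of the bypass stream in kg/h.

All 1740×0.044 = 76.56 kg/h of protein reaches S11, so S11 = 76.56/0.057 = 1343.2 kg/h and vapour = 396.84 kg/h.
The evaporator receives (1−α)·1740 of feed at 0.846 water and removes 0.745 of that water:
0.745×0.846×(1−α)×1740 = 396.84
(1−α) = 396.84/1096.7 = 0.3619;  α = 0.6381.
Bypass flow = 0.6381×1740 = 1110.4 kg/h.

1110 kg/h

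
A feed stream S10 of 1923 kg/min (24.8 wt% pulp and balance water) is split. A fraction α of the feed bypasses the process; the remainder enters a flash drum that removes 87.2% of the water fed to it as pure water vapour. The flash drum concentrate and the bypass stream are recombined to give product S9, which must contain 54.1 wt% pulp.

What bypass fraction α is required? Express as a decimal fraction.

0.174

All 1923×0.248 = 476.9 kg/min of pulp reaches S9, so S9 = 476.9/0.541 = 881.52 kg/min and vapour = 1041.5 kg/min.
The evaporator receives (1−α)·1923 of feed at 0.752 water and removes 0.872 of that water:
0.872×0.752×(1−α)×1923 = 1041.5
(1−α) = 1041.5/1261 = 0.8259;  α = 0.1741.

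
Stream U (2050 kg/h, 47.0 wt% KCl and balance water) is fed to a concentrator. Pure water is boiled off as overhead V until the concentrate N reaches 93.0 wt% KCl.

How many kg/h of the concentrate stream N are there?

1036 kg/h

KCl is conserved: 2050×0.470 = 963.5 kg/h all reports to the concentrate.
Concentrate = 963.5/(target fraction) = 1036 kg/h.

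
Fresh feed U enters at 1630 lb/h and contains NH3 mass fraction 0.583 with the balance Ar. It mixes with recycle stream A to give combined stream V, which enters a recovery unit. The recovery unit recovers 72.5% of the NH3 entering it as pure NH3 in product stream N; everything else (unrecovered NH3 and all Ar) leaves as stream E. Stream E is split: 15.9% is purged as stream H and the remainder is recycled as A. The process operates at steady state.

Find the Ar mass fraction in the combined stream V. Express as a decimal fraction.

0.776

Ar enters only via U and leaves only via the purge: 1630×0.417 = 0.159×(Ar in E), and the recovery unit passes all Ar, so Ar in V = Ar in E = 4274.9 lb/h.
NH3 in V: m_A = 1630×0.583 + (1−0.159)·(1−0.725)·m_A, so m_A = 950.29/0.7687 = 1236.2 lb/h.
V = 1236.2 + 4274.9 = 5511.1 lb/h.
Ar fraction in V = 4274.9/5511.1 = 0.776.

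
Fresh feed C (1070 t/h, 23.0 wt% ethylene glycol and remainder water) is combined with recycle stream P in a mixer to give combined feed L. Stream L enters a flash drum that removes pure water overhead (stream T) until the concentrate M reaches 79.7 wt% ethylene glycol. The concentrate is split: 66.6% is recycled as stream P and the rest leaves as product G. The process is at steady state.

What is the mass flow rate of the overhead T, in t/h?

761.2 t/h

Overall ethylene glycol balance (none leaves overhead): ethylene glycol in fresh feed = ethylene glycol in product, i.e. 1070×0.230 = (1−0.666)·M·0.797.
M = 246.1/(0.797×0.334) = 924.5 t/h.
Recycle P = 0.666×924.5 = 615.72 t/h.
Combined feed L = 1070 + 615.72 = 1685.7 t/h.
Overhead T = L − M = 1685.7 − 924.5 = 761.22 t/h.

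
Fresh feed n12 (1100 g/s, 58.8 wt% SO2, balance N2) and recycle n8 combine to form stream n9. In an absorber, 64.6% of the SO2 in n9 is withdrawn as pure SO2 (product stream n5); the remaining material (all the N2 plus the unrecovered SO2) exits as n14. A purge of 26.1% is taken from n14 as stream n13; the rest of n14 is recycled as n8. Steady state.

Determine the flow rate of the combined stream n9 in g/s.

2612 g/s

N2 enters only via n12 and leaves only via the purge: 1100×0.412 = 0.261×(N2 in n14), and the absorber passes all N2, so N2 in n9 = N2 in n14 = 1736.4 g/s.
SO2 in n9: m_A = 1100×0.588 + (1−0.261)·(1−0.646)·m_A, so m_A = 646.8/0.7384 = 875.96 g/s.
n9 = 875.96 + 1736.4 = 2612.4 g/s.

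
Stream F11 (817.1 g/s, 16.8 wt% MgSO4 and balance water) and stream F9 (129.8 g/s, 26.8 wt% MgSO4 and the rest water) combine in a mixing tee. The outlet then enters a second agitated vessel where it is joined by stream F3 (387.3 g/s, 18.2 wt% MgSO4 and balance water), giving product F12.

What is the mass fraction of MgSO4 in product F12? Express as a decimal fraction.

Overall, product flow = 1334.2 g/s.
MgSO4 in = 817.1×0.168 + 129.8×0.268 + 387.3×0.182 = 242.55 g/s.
MgSO4 fraction in F12 = 0.182.

0.182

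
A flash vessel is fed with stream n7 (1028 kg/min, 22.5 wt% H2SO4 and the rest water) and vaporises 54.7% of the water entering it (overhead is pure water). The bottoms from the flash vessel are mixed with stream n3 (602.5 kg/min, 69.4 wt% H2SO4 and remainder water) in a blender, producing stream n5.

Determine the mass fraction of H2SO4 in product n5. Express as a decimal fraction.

0.544

Vapour removed = 0.547×0.775×1028 = 435.79 kg/min; concentrate = 592.21 kg/min.
H2SO4 reaching the mixer = 231.3 (from concentrate) + 602.5×0.694 = 649.43 kg/min.
Product flow = 592.21 + 602.5 = 1194.7 kg/min; H2SO4 fraction = 0.544.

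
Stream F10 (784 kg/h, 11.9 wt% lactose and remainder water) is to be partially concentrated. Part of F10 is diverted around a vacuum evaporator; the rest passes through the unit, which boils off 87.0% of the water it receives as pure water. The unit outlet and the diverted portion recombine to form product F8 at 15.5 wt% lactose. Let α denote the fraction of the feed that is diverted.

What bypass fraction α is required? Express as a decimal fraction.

0.697

All 784×0.119 = 93.296 kg/h of lactose reaches F8, so F8 = 93.296/0.155 = 601.91 kg/h and vapour = 182.09 kg/h.
The evaporator receives (1−α)·784 of feed at 0.881 water and removes 0.870 of that water:
0.870×0.881×(1−α)×784 = 182.09
(1−α) = 182.09/600.91 = 0.3030;  α = 0.6970.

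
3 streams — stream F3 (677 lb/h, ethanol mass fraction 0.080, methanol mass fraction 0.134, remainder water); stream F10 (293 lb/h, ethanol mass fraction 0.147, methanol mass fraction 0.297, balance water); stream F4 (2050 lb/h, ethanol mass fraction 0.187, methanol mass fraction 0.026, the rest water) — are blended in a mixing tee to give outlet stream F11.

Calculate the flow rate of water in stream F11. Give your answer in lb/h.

2308 lb/h

water out = water in = 677×0.786 + 293×0.556 + 2050×0.787 = 2308.4 lb/h.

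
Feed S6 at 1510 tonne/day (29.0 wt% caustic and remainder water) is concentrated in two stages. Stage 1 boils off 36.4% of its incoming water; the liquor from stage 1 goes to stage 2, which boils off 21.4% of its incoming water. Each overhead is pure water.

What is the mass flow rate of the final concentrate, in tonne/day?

water in feed = 1510×0.710 = 1072.1 tonne/day.
After stage 1: water left = (1−0.364)×1072.1 = 681.86; stream total = 1119.8 tonne/day.
After stage 2: water left = (1−0.214)×681.86 = 535.94; final concentrate = 973.84 tonne/day.

973.8 tonne/day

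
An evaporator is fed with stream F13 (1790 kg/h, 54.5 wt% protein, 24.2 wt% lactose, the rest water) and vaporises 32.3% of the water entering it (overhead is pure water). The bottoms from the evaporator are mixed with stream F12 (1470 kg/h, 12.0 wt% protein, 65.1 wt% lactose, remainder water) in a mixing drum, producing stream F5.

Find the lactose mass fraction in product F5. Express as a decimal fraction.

Vapour removed = 0.323×0.213×1790 = 123.15 kg/h; concentrate = 1666.8 kg/h.
lactose reaching the mixer = 433.18 (from concentrate) + 1470×0.651 = 1390.2 kg/h.
Product flow = 1666.8 + 1470 = 3136.8 kg/h; lactose fraction = 0.443.

0.443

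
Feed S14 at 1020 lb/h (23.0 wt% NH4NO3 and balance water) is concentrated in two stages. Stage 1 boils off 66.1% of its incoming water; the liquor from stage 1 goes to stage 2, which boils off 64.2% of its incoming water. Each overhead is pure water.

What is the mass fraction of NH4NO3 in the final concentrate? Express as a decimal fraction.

water in feed = 1020×0.770 = 785.4 lb/h.
After stage 1: water left = (1−0.661)×785.4 = 266.25; stream total = 500.85 lb/h.
After stage 2: water left = (1−0.642)×266.25 = 95.318; final concentrate = 329.92 lb/h.
NH4NO3 fraction = 234.6/329.92 = 0.7111.

0.7111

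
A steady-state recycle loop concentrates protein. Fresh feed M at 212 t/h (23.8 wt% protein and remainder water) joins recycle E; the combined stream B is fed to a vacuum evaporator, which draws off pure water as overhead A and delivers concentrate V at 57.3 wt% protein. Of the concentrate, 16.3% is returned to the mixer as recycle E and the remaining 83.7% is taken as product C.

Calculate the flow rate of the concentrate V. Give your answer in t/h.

Overall protein balance (none leaves overhead): protein in fresh feed = protein in product, i.e. 212×0.238 = (1−0.163)·V·0.573.
V = 50.456/(0.573×0.837) = 105.2 t/h.

105.2 t/h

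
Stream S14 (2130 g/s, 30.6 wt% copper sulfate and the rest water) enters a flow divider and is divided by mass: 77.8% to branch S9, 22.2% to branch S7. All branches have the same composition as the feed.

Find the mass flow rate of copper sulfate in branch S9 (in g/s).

Branch S9 total = 0.778×2130 = 1657.1 g/s.
copper sulfate in S9 = 0.306×1657.1 = 507.08 g/s.

507.1 g/s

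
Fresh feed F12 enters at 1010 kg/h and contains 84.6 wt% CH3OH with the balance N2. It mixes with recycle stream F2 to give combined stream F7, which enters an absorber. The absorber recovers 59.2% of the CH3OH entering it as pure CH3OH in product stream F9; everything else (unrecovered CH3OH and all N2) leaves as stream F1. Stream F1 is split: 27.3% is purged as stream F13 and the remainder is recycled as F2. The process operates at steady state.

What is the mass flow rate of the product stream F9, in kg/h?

719.2 kg/h

CH3OH in F7: m_A = 1010×0.846 + (1−0.273)·(1−0.592)·m_A, so m_A = 854.46/0.7034 = 1214.8 kg/h.
Product F9 = 0.592×1214.8 = 719.15 kg/h.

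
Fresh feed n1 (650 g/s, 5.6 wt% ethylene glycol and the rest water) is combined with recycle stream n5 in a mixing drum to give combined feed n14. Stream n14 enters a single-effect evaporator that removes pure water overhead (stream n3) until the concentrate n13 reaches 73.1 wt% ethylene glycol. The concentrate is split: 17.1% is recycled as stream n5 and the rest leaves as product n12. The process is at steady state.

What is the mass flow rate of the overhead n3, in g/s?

600.2 g/s

Overall ethylene glycol balance (none leaves overhead): ethylene glycol in fresh feed = ethylene glycol in product, i.e. 650×0.056 = (1−0.171)·n13·0.731.
n13 = 36.4/(0.731×0.829) = 60.066 g/s.
Recycle n5 = 0.171×60.066 = 10.271 g/s.
Combined feed n14 = 650 + 10.271 = 660.27 g/s.
Overhead n3 = n14 − n13 = 660.27 − 60.066 = 600.21 g/s.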